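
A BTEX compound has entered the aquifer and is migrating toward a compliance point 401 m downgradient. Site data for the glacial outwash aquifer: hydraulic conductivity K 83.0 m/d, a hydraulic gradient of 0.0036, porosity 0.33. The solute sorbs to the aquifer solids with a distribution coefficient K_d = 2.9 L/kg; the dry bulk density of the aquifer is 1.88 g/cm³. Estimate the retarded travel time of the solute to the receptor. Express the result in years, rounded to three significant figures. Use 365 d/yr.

21.3 years

q = Ki = 83.0 × 0.0036 = 0.2988 m/d
v_s = q/n_e = 0.2988/0.33 = 0.9055 m/d
Retardation R = 1 + ρ_b·K_d/n = 1 + 1.88×2.9/0.33 = 17.52
Contaminant velocity v_c = v/R = 0.9055/17.52 = 0.05168 m/d
t = L/v_c = 401/0.05168 = 7760 d
   = 7760/365 = 21.3 yr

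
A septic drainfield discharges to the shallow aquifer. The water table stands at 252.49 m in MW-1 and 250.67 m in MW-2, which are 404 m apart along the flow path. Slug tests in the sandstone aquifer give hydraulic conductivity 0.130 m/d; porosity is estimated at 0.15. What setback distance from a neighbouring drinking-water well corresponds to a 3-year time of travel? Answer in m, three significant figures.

Hydraulic gradient i = (252.49 − 250.67) / 404 = 1.82 / 404 = 0.004505
Darcy flux q = K·i = 0.130 × 0.004505 = 5.856e-4 m/d
Seepage velocity v = q / n = 5.856e-4 / 0.15 = 0.003904 m/d
T = 3 yr × 365 = 1095 d
L = v × T = 0.003904 × 1095 = 4.275 m

4.28 m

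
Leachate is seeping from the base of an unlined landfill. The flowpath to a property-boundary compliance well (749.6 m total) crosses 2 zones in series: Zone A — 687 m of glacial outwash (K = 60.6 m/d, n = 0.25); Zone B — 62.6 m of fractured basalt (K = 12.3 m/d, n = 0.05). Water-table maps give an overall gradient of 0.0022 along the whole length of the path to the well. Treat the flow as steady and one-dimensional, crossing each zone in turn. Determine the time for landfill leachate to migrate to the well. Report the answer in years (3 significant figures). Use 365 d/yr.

Steady 1-D flow in series ⇒ the Darcy flux q is identical in every zone and the zone head losses add (resistances L/K in series).
Σ(L/K) = 687/60.6 + 62.6/12.3 = 11.34 + 5.089 = 16.43 d
K_eq = L_total / Σ(L/K) = 749.6 / 16.43 = 45.63 m/d
q = K_eq · i = 45.63 × 0.0022 = 0.1004 m/d (same in every zone)
Zone A: v = q/n = 0.1004/0.25 = 0.4016 m/d → t_A = 687/0.4016 = 1711 d
Zone B: v = q/n = 0.1004/0.05 = 2.008 m/d → t_B = 62.6/2.008 = 31.18 d
Total t = 1711 + 31.18 = 1742 d
   = 1742 / 365 = 4.77 yr

4.77 years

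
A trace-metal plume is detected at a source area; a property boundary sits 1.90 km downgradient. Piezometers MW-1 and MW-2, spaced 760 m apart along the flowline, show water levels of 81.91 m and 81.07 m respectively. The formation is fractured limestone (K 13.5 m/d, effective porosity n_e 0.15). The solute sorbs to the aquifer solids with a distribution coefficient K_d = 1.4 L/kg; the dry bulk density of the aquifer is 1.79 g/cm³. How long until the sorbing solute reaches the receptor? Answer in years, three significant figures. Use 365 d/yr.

Hydraulic gradient i = (81.91 − 81.07) / 760 = 0.84 / 760 = 0.001105
Darcy flux q = K·i = 13.5 × 0.001105 = 0.01492 m/d
Seepage velocity v = q / n = 0.01492 / 0.15 = 0.09947 m/d
Retardation R = 1 + ρ_b·K_d/n = 1 + 1.79×1.4/0.15 = 17.71
Contaminant velocity v_c = v/R = 0.09947/17.71 = 0.005618 m/d
L = 1.90 km = 1900 m
t = L/v_c = 1900/0.005618 = 338200 d
   = 338200/365 = 927 yr

927 years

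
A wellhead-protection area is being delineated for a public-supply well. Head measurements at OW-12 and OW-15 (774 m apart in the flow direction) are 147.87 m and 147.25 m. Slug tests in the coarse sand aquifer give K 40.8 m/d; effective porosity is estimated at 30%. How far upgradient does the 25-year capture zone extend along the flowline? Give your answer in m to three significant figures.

Hydraulic gradient i = (147.87 − 147.25) / 774 = 0.62 / 774 = 8.010e-4
q = Ki = 40.8 × 8.010e-4 = 0.03268 m/d
v = Ki/n = 40.8·8.010e-4/0.30 = 0.1089 m/d
T = 25 yr × 365 = 9125 d
L = v × T = 0.1089 × 9125 = 994.1 m

994 m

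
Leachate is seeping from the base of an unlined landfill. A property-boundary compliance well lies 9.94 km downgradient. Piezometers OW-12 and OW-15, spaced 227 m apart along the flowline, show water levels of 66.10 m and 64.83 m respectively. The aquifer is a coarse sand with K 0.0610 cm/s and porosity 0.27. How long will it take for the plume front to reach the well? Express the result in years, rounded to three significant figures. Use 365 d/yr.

24.9 years

Hydraulic gradient i = (66.10 − 64.83) / 227 = 1.27 / 227 = 0.005595
K = 0.0610 cm/s × 864 = 52.70 m/d
Darcy flux q = K·i = 52.70 × 0.005595 = 0.2949 m/d
Seepage velocity v = q / n = 0.2949 / 0.27 = 1.092 m/d
L = 9.94 km = 9940 m
t = L / v = 9940 / 1.092 = 9102 d
   = 9102 / 365 = 24.9 yr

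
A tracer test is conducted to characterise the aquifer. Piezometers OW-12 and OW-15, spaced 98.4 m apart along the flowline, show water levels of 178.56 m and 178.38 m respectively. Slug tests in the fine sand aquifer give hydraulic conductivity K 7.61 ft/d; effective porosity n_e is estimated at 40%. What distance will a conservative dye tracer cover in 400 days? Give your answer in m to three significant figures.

4.24 m

Hydraulic gradient i = (178.56 − 178.38) / 98.4 = 0.18 / 98.4 = 0.001829
K = 7.61 ft/d × 0.3048 = 2.320 m/d
Darcy flux q = K·i = 2.320 × 0.001829 = 0.004243 m/d
Average linear velocity = 0.004243 / 0.40 = 0.01061 m/d
L = v × T = 0.01061 × 400 = 4.243 m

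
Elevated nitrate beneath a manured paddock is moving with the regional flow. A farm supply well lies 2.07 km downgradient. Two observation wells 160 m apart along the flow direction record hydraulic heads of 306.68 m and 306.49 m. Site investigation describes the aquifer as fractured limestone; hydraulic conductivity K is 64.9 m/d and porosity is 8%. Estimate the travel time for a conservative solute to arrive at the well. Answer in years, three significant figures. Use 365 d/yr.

Hydraulic gradient i = (306.68 − 306.49) / 160 = 0.19 / 160 = 0.001188
q = Ki = 64.9 × 0.001188 = 0.07707 m/d
v = Ki/n = 64.9·0.001188/0.08 = 0.9634 m/d
L = 2.07 km = 2070 m
t = L / v = 2070 / 0.9634 = 2149 d
   = 2149 / 365 = 5.89 yr

5.89 years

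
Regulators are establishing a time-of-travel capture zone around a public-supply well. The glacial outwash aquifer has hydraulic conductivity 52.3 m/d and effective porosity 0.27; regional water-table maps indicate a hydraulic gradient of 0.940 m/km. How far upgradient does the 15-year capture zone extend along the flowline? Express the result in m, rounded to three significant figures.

Specific discharge q = 52.3 × 9.4e-4 = 0.04916 m/d
Average linear velocity = 0.04916 / 0.27 = 0.1821 m/d
T = 15 yr × 365 = 5475 d
L = v × T = 0.1821 × 5475 = 996.9 m

997 m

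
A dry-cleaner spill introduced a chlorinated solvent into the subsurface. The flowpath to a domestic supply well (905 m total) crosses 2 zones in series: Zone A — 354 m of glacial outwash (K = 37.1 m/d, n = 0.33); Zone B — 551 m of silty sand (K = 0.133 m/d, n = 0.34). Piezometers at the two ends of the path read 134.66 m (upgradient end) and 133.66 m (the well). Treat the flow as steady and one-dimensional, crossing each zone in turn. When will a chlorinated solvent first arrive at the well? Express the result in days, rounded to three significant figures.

1.26e6 days

Total head drop ΔH = 134.66 − 133.66 = 1.00 m
Steady 1-D flow in series ⇒ the Darcy flux q is identical in every zone and the zone head losses add (resistances L/K in series).
Σ(L/K) = 354/37.1 + 551/0.133 = 9.542 + 4143 = 4152 d
q = ΔH / Σ(L/K) = 1.00 / 4152 = 2.408e-4 m/d (same in every zone)
Zone A: v = q/n = 2.408e-4/0.33 = 7.298e-4 m/d → t_A = 354/7.298e-4 = 485100 d
Zone B: v = q/n = 2.408e-4/0.34 = 7.083e-4 m/d → t_B = 551/7.083e-4 = 777900 d
Total t = 485100 + 777900 = 1.263e6 d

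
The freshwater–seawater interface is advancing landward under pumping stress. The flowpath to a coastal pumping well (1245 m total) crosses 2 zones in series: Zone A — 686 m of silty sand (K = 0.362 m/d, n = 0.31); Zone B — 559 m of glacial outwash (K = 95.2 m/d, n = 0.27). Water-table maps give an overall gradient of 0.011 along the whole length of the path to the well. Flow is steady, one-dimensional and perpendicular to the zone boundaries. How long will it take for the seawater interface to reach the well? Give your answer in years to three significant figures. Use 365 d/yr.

138 years

For zones in series the flux q is common to all zones; the equivalent conductivity is the harmonic (thickness-weighted) mean, K_eq = L_total / Σ(L_j/K_j).
Σ(L/K) = 686/0.362 + 559/95.2 = 1895 + 5.872 = 1901 d
K_eq = L_total / Σ(L/K) = 1245 / 1901 = 0.6550 m/d
q = K_eq · i = 0.6550 × 0.011 = 0.007204 m/d (same in every zone)
Zone A: v = q/n = 0.007204/0.31 = 0.02324 m/d → t_A = 686/0.02324 = 29520 d
Zone B: v = q/n = 0.007204/0.27 = 0.02668 m/d → t_B = 559/0.02668 = 20950 d
Total t = 29520 + 20950 = 50470 d
   = 50470 / 365 = 138 yr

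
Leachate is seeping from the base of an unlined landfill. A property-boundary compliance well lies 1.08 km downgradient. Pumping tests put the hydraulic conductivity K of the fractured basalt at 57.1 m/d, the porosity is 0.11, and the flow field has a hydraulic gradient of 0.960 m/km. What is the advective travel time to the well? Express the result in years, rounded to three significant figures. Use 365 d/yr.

5.94 years

q = Ki = 57.1 × 9.6e-4 = 0.05482 m/d
Seepage velocity v = q / n = 0.05482 / 0.11 = 0.4983 m/d
L = 1.08 km = 1080 m
t = L / v = 1080 / 0.4983 = 2167 d
   = 2167 / 365 = 5.94 yr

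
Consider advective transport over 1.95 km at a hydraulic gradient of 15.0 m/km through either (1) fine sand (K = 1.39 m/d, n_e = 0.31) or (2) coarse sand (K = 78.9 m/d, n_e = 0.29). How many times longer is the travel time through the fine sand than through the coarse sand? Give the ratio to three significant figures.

Unit 1 (fine sand): v = 1.39×0.015/0.31 = 0.06726 m/d, t = 1950/0.06726 = 28990 d
Unit 2 (coarse sand): v = 78.9×0.015/0.29 = 4.081 m/d, t = 1950/4.081 = 477.8 d
t(fine sand) / t(coarse sand) = 28990/477.8 = 60.7

60.7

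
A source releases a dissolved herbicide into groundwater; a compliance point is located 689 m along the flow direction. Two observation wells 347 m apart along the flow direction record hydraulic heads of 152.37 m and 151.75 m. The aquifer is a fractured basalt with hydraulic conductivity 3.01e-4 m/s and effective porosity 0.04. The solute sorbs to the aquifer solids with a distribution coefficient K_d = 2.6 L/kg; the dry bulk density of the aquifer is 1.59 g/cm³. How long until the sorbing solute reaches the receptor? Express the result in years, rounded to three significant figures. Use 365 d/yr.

170 years

Hydraulic gradient i = (152.37 − 151.75) / 347 = 0.62 / 347 = 0.001787
K = 3.01e-4 m/s × 86400 s/d = 26.01 m/d
Specific discharge q = 26.01 × 0.001787 = 0.04647 m/d
v = Ki/n = 26.01·0.001787/0.04 = 1.162 m/d
Retardation R = 1 + ρ_b·K_d/n = 1 + 1.59×2.6/0.04 = 104.4
Contaminant velocity v_c = v/R = 1.162/104.4 = 0.01113 m/d
t = L/v_c = 689/0.01113 = 61890 d
   = 61890/365 = 170 yr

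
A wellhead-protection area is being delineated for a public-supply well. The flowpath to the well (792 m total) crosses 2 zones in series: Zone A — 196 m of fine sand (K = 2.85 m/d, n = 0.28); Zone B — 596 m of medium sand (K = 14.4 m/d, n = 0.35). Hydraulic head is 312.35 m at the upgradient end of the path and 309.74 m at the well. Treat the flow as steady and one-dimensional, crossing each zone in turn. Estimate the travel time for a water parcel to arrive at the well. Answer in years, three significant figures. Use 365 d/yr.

30.5 years

Total head drop ΔH = 312.35 − 309.74 = 2.61 m
Steady 1-D flow in series ⇒ the Darcy flux q is identical in every zone and the zone head losses add (resistances L/K in series).
Σ(L/K) = 196/2.85 + 596/14.4 = 68.77 + 41.39 = 110.2 d
q = ΔH / Σ(L/K) = 2.61 / 110.2 = 0.02369 m/d (same in every zone)
Zone A: v = q/n = 0.02369/0.28 = 0.08462 m/d → t_A = 196/0.08462 = 2316 d
Zone B: v = q/n = 0.02369/0.35 = 0.06769 m/d → t_B = 596/0.06769 = 8804 d
Total t = 2316 + 8804 = 11120 d
   = 11120 / 365 = 30.5 yr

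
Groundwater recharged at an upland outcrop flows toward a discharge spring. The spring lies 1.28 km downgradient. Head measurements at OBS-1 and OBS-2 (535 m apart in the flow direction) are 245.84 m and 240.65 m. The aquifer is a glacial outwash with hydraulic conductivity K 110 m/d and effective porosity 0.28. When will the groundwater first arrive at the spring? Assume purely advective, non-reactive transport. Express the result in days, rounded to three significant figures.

336 days

Hydraulic gradient i = (245.84 − 240.65) / 535 = 5.19 / 535 = 0.009701
Specific discharge q = 110 × 0.009701 = 1.067 m/d
Average linear velocity = 1.067 / 0.28 = 3.811 m/d
L = 1.28 km = 1280 m
t = L / v = 1280 / 3.811 = 335.9 d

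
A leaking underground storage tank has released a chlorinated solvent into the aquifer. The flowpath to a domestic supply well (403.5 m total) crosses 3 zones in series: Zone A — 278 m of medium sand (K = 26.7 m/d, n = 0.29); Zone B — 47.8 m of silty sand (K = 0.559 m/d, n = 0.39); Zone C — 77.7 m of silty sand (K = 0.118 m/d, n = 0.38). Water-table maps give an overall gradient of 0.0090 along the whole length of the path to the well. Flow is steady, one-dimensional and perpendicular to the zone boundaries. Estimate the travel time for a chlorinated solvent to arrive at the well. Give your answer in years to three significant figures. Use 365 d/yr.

For zones in series the flux q is common to all zones; the equivalent conductivity is the harmonic (thickness-weighted) mean, K_eq = L_total / Σ(L_j/K_j).
Σ(L/K) = 278/26.7 + 47.8/0.559 + 77.7/0.118 = 10.41 + 85.51 + 658.5 = 754.4 d
K_eq = L_total / Σ(L/K) = 403.5 / 754.4 = 0.5349 m/d
q = K_eq · i = 0.5349 × 0.0090 = 0.004814 m/d (same in every zone)
Zone A: v = q/n = 0.004814/0.29 = 0.01660 m/d → t_A = 278/0.01660 = 16750 d
Zone B: v = q/n = 0.004814/0.39 = 0.01234 m/d → t_B = 47.8/0.01234 = 3873 d
Zone C: v = q/n = 0.004814/0.38 = 0.01267 m/d → t_C = 77.7/0.01267 = 6134 d
Total t = 16750 + 3873 + 6134 = 26750 d
   = 26750 / 365 = 73.3 yr

73.3 years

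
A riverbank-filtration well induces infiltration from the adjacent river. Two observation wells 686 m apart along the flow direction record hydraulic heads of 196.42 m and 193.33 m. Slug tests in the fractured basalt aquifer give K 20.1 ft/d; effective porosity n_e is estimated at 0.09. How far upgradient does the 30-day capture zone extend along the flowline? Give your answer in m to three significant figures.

9.20 m

Hydraulic gradient i = (196.42 − 193.33) / 686 = 3.09 / 686 = 0.004504
K = 20.1 ft/d × 0.3048 = 6.126 m/d
Specific discharge q = 6.126 × 0.004504 = 0.02760 m/d
Average linear velocity = 0.02760 / 0.09 = 0.3066 m/d
L = v × T = 0.3066 × 30 = 9.199 m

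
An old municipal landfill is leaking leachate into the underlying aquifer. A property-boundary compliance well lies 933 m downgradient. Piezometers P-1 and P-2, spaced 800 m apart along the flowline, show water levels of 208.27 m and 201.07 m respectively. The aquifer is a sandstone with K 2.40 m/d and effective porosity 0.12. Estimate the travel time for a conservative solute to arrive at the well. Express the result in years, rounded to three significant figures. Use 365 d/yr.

Hydraulic gradient i = (208.27 − 201.07) / 800 = 7.20 / 800 = 0.009000
q = Ki = 2.40 × 0.009000 = 0.02160 m/d
Average linear velocity = 0.02160 / 0.12 = 0.1800 m/d
t = L / v = 933 / 0.1800 = 5183 d
   = 5183 / 365 = 14.2 yr

14.2 years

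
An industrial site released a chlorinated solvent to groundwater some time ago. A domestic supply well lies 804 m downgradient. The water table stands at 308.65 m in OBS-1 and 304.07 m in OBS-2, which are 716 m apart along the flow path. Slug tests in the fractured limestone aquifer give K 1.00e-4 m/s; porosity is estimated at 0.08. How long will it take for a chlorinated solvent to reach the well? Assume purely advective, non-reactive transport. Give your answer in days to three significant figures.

1160 days

Hydraulic gradient i = (308.65 − 304.07) / 716 = 4.58 / 716 = 0.006397
K = 1.00e-4 m/s × 86400 s/d = 8.640 m/d
q = Ki = 8.640 × 0.006397 = 0.05527 m/d
Seepage velocity v = q / n = 0.05527 / 0.08 = 0.6908 m/d
t = L / v = 804 / 0.6908 = 1164 d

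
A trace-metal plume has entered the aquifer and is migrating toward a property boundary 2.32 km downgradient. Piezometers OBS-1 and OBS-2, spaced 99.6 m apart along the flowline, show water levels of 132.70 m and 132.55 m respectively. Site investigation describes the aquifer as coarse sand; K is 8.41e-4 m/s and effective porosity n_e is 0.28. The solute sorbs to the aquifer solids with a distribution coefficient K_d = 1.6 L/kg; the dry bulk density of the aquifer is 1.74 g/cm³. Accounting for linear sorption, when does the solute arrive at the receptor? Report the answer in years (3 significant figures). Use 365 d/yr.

Hydraulic gradient i = (132.70 − 132.55) / 99.6 = 0.15 / 99.6 = 0.001506
K = 8.41e-4 m/s × 86400 s/d = 72.66 m/d
Darcy flux q = K·i = 72.66 × 0.001506 = 0.1094 m/d
Average linear velocity = 0.1094 / 0.28 = 0.3908 m/d
Retardation R = 1 + ρ_b·K_d/n = 1 + 1.74×1.6/0.28 = 10.94
Contaminant velocity v_c = v/R = 0.3908/10.94 = 0.03572 m/d
L = 2.32 km = 2320 m
t = L/v_c = 2320/0.03572 = 64960 d
   = 64960/365 = 178 yr

178 years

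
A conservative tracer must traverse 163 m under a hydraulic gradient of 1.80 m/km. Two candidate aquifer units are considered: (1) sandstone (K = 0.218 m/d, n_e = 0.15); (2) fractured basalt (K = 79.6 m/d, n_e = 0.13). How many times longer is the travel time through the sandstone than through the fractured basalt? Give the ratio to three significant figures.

Unit 1 (sandstone): v = 0.218×0.0018/0.15 = 0.002616 m/d, t = 163/0.002616 = 62310 d
Unit 2 (fractured basalt): v = 79.6×0.0018/0.13 = 1.102 m/d, t = 163/1.102 = 147.9 d
t(sandstone) / t(fractured basalt) = 62310/147.9 = 421

421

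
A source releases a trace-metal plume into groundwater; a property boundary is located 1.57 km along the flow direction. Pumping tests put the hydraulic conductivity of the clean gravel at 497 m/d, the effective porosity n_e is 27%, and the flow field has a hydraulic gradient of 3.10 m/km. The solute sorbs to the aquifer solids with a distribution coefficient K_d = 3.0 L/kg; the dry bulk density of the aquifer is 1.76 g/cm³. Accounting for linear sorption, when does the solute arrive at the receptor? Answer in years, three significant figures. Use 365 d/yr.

15.5 years

q = Ki = 497 × 0.0031 = 1.541 m/d
Seepage velocity v = q / n = 1.541 / 0.27 = 5.706 m/d
Retardation R = 1 + ρ_b·K_d/n = 1 + 1.76×3.0/0.27 = 20.56
Contaminant velocity v_c = v/R = 5.706/20.56 = 0.2776 m/d
L = 1.57 km = 1570 m
t = L/v_c = 1570/0.2776 = 5656 d
   = 5656/365 = 15.5 yr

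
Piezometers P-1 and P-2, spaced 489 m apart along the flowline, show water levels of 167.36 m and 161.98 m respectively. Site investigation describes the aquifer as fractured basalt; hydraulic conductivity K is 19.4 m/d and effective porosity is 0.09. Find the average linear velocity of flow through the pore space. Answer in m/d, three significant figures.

Hydraulic gradient i = (167.36 − 161.98) / 489 = 5.38 / 489 = 0.01100
Specific discharge q = 19.4 × 0.01100 = 0.2134 m/d
Average linear velocity = 0.2134 / 0.09 = 2.372 m/d

2.37 m/d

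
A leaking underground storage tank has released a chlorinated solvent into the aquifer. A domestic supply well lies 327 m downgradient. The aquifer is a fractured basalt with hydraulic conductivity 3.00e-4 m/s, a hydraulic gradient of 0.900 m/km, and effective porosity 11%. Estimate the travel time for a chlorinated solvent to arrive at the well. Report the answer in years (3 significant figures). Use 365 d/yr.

K = 3.00e-4 m/s × 86400 s/d = 25.92 m/d
Specific discharge q = 25.92 × 9.0e-4 = 0.02333 m/d
v = Ki/n = 25.92·9.0e-4/0.11 = 0.2121 m/d
t = L / v = 327 / 0.2121 = 1542 d
   = 1542 / 365 = 4.22 yr

4.22 years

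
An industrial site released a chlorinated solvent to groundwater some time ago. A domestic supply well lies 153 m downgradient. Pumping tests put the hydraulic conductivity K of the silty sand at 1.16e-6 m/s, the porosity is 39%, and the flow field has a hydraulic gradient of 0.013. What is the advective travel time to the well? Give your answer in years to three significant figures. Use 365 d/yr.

125 years

K = 1.16e-6 m/s × 86400 s/d = 0.1002 m/d
q = Ki = 0.1002 × 0.013 = 0.001303 m/d
v_s = q/n_e = 0.001303/0.39 = 0.003341 m/d
t = L / v = 153 / 0.003341 = 45800 d
   = 45800 / 365 = 125 yr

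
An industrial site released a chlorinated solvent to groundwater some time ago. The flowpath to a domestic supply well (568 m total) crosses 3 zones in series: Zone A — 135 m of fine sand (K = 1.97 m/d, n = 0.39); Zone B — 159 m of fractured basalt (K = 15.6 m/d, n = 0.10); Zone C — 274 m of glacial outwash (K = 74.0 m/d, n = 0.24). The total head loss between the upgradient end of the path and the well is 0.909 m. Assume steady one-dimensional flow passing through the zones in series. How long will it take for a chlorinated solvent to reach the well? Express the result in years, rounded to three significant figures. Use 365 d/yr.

Continuity: the same q passes through each zone, so ΔH = q·Σ(L_j/K_j) — the zones act as resistances in series.
Σ(L/K) = 135/1.97 + 159/15.6 + 274/74.0 = 68.53 + 10.19 + 3.703 = 82.42 d
q = ΔH / Σ(L/K) = 0.909 / 82.42 = 0.01103 m/d (same in every zone)
Zone A: v = q/n = 0.01103/0.39 = 0.02828 m/d → t_A = 135/0.02828 = 4774 d
Zone B: v = q/n = 0.01103/0.10 = 0.1103 m/d → t_B = 159/0.1103 = 1442 d
Zone C: v = q/n = 0.01103/0.24 = 0.04595 m/d → t_C = 274/0.04595 = 5963 d
Total t = 4774 + 1442 + 5963 = 12180 d
   = 12180 / 365 = 33.4 yr

33.4 years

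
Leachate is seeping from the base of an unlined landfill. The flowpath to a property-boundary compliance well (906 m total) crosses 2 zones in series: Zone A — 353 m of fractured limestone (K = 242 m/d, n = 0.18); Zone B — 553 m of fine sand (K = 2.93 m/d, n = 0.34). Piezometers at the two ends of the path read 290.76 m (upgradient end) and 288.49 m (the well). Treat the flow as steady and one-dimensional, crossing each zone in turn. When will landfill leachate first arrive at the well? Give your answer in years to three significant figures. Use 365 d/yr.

Total head drop ΔH = 290.76 − 288.49 = 2.27 m
Continuity: the same q passes through each zone, so ΔH = q·Σ(L_j/K_j) — the zones act as resistances in series.
Σ(L/K) = 353/242 + 553/2.93 = 1.459 + 188.7 = 190.2 d
q = ΔH / Σ(L/K) = 2.27 / 190.2 = 0.01194 m/d (same in every zone)
Zone A: v = q/n = 0.01194/0.18 = 0.06631 m/d → t_A = 353/0.06631 = 5324 d
Zone B: v = q/n = 0.01194/0.34 = 0.03510 m/d → t_B = 553/0.03510 = 15750 d
Total t = 5324 + 15750 = 21080 d
   = 21080 / 365 = 57.7 yr

57.7 years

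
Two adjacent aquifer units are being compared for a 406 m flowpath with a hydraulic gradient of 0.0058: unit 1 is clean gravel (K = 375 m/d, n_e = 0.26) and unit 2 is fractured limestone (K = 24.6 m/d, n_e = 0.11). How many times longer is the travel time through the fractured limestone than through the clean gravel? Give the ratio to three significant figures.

6.45

Unit 1 (clean gravel): v = 375×0.0058/0.26 = 8.365 m/d, t = 406/8.365 = 48.53 d
Unit 2 (fractured limestone): v = 24.6×0.0058/0.11 = 1.297 m/d, t = 406/1.297 = 313.0 d
t(fractured limestone) / t(clean gravel) = 313.0/48.53 = 6.45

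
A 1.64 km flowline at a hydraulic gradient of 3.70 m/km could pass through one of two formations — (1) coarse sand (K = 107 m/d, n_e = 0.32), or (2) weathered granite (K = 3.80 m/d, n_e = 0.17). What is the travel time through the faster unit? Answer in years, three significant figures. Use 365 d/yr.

3.63 years

Unit 1 (coarse sand): v = 107×0.0037/0.32 = 1.237 m/d, t = 1640/1.237 = 1326 d
Unit 2 (weathered granite): v = 3.80×0.0037/0.17 = 0.08271 m/d, t = 1640/0.08271 = 19830 d
Faster: 1326 d / 365 = 3.63 yr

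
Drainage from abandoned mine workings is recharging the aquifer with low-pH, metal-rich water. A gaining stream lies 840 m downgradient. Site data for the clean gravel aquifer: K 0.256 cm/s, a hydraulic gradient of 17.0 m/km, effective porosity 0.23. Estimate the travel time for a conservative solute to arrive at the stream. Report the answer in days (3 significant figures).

K = 0.256 cm/s × 864 = 221.2 m/d
q = Ki = 221.2 × 0.017 = 3.760 m/d
v = Ki/n = 221.2·0.017/0.23 = 16.35 m/d
t = L / v = 840 / 16.35 = 51.38 d

51.4 days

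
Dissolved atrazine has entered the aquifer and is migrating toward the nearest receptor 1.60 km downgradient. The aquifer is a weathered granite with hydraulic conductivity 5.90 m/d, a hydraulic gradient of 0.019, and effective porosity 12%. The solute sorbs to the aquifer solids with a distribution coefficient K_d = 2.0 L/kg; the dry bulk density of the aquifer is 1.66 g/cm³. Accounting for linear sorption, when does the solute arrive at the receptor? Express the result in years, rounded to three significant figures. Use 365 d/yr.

Darcy flux q = K·i = 5.90 × 0.019 = 0.1121 m/d
Seepage velocity v = q / n = 0.1121 / 0.12 = 0.9342 m/d
Retardation R = 1 + ρ_b·K_d/n = 1 + 1.66×2.0/0.12 = 28.67
Contaminant velocity v_c = v/R = 0.9342/28.67 = 0.03259 m/d
L = 1.60 km = 1600 m
t = L/v_c = 1600/0.03259 = 49100 d
   = 49100/365 = 135 yr

135 years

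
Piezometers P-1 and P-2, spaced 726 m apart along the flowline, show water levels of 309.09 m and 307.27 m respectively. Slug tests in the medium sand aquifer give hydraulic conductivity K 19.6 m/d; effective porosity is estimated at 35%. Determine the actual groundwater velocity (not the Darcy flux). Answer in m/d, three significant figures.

0.140 m/d

Hydraulic gradient i = (309.09 − 307.27) / 726 = 1.82 / 726 = 0.002507
Darcy flux q = K·i = 19.6 × 0.002507 = 0.04913 m/d
Average linear velocity = 0.04913 / 0.35 = 0.1404 m/d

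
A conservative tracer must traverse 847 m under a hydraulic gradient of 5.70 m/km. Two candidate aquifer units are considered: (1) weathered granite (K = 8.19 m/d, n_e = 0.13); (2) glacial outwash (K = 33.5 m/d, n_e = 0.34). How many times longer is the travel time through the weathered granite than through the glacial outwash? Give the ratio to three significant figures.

Unit 1 (weathered granite): v = 8.19×0.0057/0.13 = 0.3591 m/d, t = 847/0.3591 = 2359 d
Unit 2 (glacial outwash): v = 33.5×0.0057/0.34 = 0.5616 m/d, t = 847/0.5616 = 1508 d
t(weathered granite) / t(glacial outwash) = 2359/1508 = 1.56

1.56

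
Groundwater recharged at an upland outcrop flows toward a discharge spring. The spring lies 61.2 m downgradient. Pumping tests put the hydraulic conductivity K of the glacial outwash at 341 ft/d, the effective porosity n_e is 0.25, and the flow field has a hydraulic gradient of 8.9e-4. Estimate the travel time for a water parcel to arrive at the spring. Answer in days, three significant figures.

K = 341 ft/d × 0.3048 = 103.9 m/d
Darcy flux q = K·i = 103.9 × 8.9e-4 = 0.09250 m/d
Average linear velocity = 0.09250 / 0.25 = 0.3700 m/d
t = L / v = 61.2 / 0.3700 = 165.4 d

165 days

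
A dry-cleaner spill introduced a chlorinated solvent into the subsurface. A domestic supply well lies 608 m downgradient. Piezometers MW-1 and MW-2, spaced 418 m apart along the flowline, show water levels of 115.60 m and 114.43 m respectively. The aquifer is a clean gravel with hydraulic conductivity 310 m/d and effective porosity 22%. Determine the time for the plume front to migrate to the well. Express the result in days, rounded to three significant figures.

Hydraulic gradient i = (115.60 − 114.43) / 418 = 1.17 / 418 = 0.002799
Darcy flux q = K·i = 310 × 0.002799 = 0.8677 m/d
Average linear velocity = 0.8677 / 0.22 = 3.944 m/d
t = L / v = 608 / 3.944 = 154.2 d

154 days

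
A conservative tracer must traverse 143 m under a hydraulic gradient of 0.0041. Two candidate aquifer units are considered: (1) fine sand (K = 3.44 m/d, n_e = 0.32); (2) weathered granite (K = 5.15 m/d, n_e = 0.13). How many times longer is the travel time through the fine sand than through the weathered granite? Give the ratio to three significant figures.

3.69

Unit 1 (fine sand): v = 3.44×0.0041/0.32 = 0.04408 m/d, t = 143/0.04408 = 3244 d
Unit 2 (weathered granite): v = 5.15×0.0041/0.13 = 0.1624 m/d, t = 143/0.1624 = 880.4 d
t(fine sand) / t(weathered granite) = 3244/880.4 = 3.69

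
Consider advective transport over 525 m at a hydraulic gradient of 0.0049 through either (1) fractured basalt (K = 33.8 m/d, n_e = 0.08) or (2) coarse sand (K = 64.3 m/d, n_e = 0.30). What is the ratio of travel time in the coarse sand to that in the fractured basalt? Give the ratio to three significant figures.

Unit 1 (fractured basalt): v = 33.8×0.0049/0.08 = 2.070 m/d, t = 525/2.070 = 253.6 d
Unit 2 (coarse sand): v = 64.3×0.0049/0.30 = 1.050 m/d, t = 525/1.050 = 499.9 d
t(coarse sand) / t(fractured basalt) = 499.9/253.6 = 1.97

1.97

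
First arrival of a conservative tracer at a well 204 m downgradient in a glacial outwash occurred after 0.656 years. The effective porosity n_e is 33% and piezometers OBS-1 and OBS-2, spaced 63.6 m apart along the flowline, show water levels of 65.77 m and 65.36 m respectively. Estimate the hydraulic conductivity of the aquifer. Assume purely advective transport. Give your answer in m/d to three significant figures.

43.6 m/d

Hydraulic gradient i = (65.77 − 65.36) / 63.6 = 0.41 / 63.6 = 0.006447
t = 0.656 years = 239.4 d
v = L / t = 204 / 239.4 = 0.8520 m/d
K = v · n / i = 0.8520 × 0.33 / 0.006447 = 43.6 m/d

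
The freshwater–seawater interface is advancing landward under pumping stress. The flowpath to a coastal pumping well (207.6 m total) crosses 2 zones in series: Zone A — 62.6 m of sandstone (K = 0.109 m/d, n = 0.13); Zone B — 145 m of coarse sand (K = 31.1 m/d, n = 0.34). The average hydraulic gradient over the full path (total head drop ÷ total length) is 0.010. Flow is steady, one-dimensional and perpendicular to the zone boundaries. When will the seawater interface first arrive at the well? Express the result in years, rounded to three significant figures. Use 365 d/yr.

Continuity: the same q passes through each zone, so ΔH = q·Σ(L_j/K_j) — the zones act as resistances in series.
Σ(L/K) = 62.6/0.109 + 145/31.1 = 574.3 + 4.662 = 579.0 d
K_eq = L_total / Σ(L/K) = 207.6 / 579.0 = 0.3586 m/d
q = K_eq · i = 0.3586 × 0.010 = 0.003586 m/d (same in every zone)
Zone A: v = q/n = 0.003586/0.13 = 0.02758 m/d → t_A = 62.6/0.02758 = 2270 d
Zone B: v = q/n = 0.003586/0.34 = 0.01055 m/d → t_B = 145/0.01055 = 13750 d
Total t = 2270 + 13750 = 16020 d
   = 16020 / 365 = 43.9 yr

43.9 years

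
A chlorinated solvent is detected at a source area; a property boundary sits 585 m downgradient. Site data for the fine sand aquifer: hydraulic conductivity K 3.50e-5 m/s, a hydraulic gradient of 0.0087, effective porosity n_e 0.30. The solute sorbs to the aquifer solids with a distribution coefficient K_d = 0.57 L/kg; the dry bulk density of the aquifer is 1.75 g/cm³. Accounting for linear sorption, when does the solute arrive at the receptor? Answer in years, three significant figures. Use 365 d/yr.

79.0 years

K = 3.50e-5 m/s × 86400 s/d = 3.024 m/d
Darcy flux q = K·i = 3.024 × 0.0087 = 0.02631 m/d
v = Ki/n = 3.024·0.0087/0.30 = 0.08770 m/d
Retardation R = 1 + ρ_b·K_d/n = 1 + 1.75×0.57/0.30 = 4.325
Contaminant velocity v_c = v/R = 0.08770/4.325 = 0.02028 m/d
t = L/v_c = 585/0.02028 = 28850 d
   = 28850/365 = 79.0 yr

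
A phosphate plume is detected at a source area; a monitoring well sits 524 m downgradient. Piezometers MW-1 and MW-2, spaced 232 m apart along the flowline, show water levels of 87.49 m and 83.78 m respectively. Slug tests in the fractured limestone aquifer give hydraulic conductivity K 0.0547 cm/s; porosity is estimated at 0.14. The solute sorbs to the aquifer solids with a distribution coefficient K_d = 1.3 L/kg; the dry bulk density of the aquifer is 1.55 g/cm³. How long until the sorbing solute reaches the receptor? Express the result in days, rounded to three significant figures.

Hydraulic gradient i = (87.49 − 83.78) / 232 = 3.71 / 232 = 0.01599
K = 0.0547 cm/s × 864 = 47.26 m/d
q = Ki = 47.26 × 0.01599 = 0.7558 m/d
v_s = q/n_e = 0.7558/0.14 = 5.398 m/d
Retardation R = 1 + ρ_b·K_d/n = 1 + 1.55×1.3/0.14 = 15.39
Contaminant velocity v_c = v/R = 5.398/15.39 = 0.3507 m/d
t = L/v_c = 524/0.3507 = 1494 d

1490 days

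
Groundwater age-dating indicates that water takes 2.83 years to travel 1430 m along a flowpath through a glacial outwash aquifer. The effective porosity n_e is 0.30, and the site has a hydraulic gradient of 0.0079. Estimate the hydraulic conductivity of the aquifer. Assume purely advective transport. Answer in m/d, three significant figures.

t = 2.83 years = 1033 d
v = L / t = 1430 / 1033 = 1.384 m/d
K = v · n / i = 1.384 × 0.30 / 0.0079 = 52.6 m/d

52.6 m/d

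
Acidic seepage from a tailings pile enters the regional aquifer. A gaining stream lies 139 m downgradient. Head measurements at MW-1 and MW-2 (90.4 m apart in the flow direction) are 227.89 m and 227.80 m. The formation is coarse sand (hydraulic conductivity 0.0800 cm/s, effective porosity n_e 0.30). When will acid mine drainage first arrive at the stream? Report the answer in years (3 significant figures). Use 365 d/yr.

Hydraulic gradient i = (227.89 − 227.80) / 90.4 = 0.09 / 90.4 = 9.956e-4
K = 0.0800 cm/s × 864 = 69.12 m/d
q = Ki = 69.12 × 9.956e-4 = 0.06881 m/d
Seepage velocity v = q / n = 0.06881 / 0.30 = 0.2294 m/d
t = L / v = 139 / 0.2294 = 606.0 d
   = 606.0 / 365 = 1.66 yr

1.66 years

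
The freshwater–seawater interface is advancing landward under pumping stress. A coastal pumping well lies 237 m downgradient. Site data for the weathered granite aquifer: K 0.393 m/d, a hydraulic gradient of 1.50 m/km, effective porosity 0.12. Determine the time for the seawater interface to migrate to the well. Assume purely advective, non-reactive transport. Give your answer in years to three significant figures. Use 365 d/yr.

132 years

Darcy flux q = K·i = 0.393 × 0.0015 = 5.895e-4 m/d
Average linear velocity = 5.895e-4 / 0.12 = 0.004913 m/d
t = L / v = 237 / 0.004913 = 48240 d
   = 48240 / 365 = 132 yr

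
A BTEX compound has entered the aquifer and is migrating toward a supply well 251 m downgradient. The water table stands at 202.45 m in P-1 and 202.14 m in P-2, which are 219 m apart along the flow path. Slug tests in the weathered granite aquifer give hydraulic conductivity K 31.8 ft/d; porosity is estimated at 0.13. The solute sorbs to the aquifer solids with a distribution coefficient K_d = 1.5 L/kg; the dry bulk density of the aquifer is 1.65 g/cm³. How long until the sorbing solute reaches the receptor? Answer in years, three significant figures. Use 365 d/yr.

Hydraulic gradient i = (202.45 − 202.14) / 219 = 0.31 / 219 = 0.001416
K = 31.8 ft/d × 0.3048 = 9.693 m/d
Specific discharge q = 9.693 × 0.001416 = 0.01372 m/d
Seepage velocity v = q / n = 0.01372 / 0.13 = 0.1055 m/d
Retardation R = 1 + ρ_b·K_d/n = 1 + 1.65×1.5/0.13 = 20.04
Contaminant velocity v_c = v/R = 0.1055/20.04 = 0.005267 m/d
t = L/v_c = 251/0.005267 = 47660 d
   = 47660/365 = 131 yr

131 years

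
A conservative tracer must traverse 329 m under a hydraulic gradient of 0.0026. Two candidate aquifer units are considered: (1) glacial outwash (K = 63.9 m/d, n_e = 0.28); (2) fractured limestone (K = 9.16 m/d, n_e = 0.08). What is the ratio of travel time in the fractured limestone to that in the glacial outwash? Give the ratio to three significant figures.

1.99

Unit 1 (glacial outwash): v = 63.9×0.0026/0.28 = 0.5934 m/d, t = 329/0.5934 = 554.5 d
Unit 2 (fractured limestone): v = 9.16×0.0026/0.08 = 0.2977 m/d, t = 329/0.2977 = 1105 d
t(fractured limestone) / t(glacial outwash) = 1105/554.5 = 1.99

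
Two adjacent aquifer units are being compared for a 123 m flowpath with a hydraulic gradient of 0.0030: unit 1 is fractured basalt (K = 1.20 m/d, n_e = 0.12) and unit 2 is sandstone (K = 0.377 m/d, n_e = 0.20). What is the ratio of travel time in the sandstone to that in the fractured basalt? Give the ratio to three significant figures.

5.31

Unit 1 (fractured basalt): v = 1.20×0.0030/0.12 = 0.03000 m/d, t = 123/0.03000 = 4100 d
Unit 2 (sandstone): v = 0.377×0.0030/0.20 = 0.005655 m/d, t = 123/0.005655 = 21750 d
t(sandstone) / t(fractured basalt) = 21750/4100 = 5.31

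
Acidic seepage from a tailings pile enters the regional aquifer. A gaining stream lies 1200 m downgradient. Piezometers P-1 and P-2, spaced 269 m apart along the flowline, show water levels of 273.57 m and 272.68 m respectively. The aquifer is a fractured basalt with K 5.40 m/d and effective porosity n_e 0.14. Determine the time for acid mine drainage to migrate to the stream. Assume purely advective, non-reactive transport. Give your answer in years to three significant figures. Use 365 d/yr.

25.8 years

Hydraulic gradient i = (273.57 − 272.68) / 269 = 0.89 / 269 = 0.003309
Specific discharge q = 5.40 × 0.003309 = 0.01787 m/d
Seepage velocity v = q / n = 0.01787 / 0.14 = 0.1276 m/d
t = L / v = 1200 / 0.1276 = 9403 d
   = 9403 / 365 = 25.8 yr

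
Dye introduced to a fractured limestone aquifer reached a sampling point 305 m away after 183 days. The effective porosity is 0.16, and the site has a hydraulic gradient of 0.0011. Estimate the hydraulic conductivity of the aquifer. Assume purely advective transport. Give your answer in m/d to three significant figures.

v = L / t = 305 / 183 = 1.667 m/d
K = v · n / i = 1.667 × 0.16 / 0.0011 = 242 m/d

242 m/d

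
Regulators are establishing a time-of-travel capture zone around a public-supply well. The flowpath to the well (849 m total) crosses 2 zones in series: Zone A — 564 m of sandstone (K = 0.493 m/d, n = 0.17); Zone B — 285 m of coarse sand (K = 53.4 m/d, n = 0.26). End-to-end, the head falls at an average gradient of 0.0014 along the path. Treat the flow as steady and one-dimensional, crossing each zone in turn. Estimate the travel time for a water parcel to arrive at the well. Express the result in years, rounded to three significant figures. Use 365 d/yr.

450 years

Continuity: the same q passes through each zone, so ΔH = q·Σ(L_j/K_j) — the zones act as resistances in series.
Σ(L/K) = 564/0.493 + 285/53.4 = 1144 + 5.337 = 1149 d
K_eq = L_total / Σ(L/K) = 849 / 1149 = 0.7387 m/d
q = K_eq · i = 0.7387 × 0.0014 = 0.001034 m/d (same in every zone)
Zone A: v = q/n = 0.001034/0.17 = 0.006083 m/d → t_A = 564/0.006083 = 92710 d
Zone B: v = q/n = 0.001034/0.26 = 0.003977 m/d → t_B = 285/0.003977 = 71650 d
Total t = 92710 + 71650 = 164400 d
   = 164400 / 365 = 450 yr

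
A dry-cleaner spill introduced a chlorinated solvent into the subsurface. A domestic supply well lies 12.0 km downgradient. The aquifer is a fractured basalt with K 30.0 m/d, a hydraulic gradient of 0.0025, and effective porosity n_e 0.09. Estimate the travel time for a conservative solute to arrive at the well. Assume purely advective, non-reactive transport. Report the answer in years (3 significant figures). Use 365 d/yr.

39.5 years

Specific discharge q = 30.0 × 0.0025 = 0.07500 m/d
v = Ki/n = 30.0·0.0025/0.09 = 0.8333 m/d
L = 12.0 km = 12000 m
t = L / v = 12000 / 0.8333 = 14400 d
   = 14400 / 365 = 39.5 yr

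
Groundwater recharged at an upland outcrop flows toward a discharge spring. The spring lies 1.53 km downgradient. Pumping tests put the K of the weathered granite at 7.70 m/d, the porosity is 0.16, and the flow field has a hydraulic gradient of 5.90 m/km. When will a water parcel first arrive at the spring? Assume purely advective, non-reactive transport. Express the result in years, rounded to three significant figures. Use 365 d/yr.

14.8 years

Specific discharge q = 7.70 × 0.0059 = 0.04543 m/d
Seepage velocity v = q / n = 0.04543 / 0.16 = 0.2839 m/d
L = 1.53 km = 1530 m
t = L / v = 1530 / 0.2839 = 5389 d
   = 5389 / 365 = 14.8 yr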